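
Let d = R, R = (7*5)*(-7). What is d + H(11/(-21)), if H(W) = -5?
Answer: -250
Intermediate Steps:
R = -245 (R = 35*(-7) = -245)
d = -245
d + H(11/(-21)) = -245 - 5 = -250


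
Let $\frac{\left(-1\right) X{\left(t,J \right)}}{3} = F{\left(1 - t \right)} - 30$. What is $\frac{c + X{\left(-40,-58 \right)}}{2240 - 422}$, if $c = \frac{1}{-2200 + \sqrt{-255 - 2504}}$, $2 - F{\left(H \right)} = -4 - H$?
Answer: $- \frac{246982909}{8804135862} - \frac{i \sqrt{2759}}{8804135862} \approx -0.028053 - 5.9661 \cdot 10^{-9} i$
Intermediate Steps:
$F{\left(H \right)} = 6 + H$ ($F{\left(H \right)} = 2 - \left(-4 - H\right) = 2 + \left(4 + H\right) = 6 + H$)
$X{\left(t,J \right)} = 69 + 3 t$ ($X{\left(t,J \right)} = - 3 \left(\left(6 - \left(-1 + t\right)\right) - 30\right) = - 3 \left(\left(7 - t\right) - 30\right) = - 3 \left(-23 - t\right) = 69 + 3 t$)
$c = \frac{1}{-2200 + i \sqrt{2759}}$ ($c = \frac{1}{-2200 + \sqrt{-2759}} = \frac{1}{-2200 + i \sqrt{2759}} \approx -0.00045429 - 1.0846 \cdot 10^{-5} i$)
$\frac{c + X{\left(-40,-58 \right)}}{2240 - 422} = \frac{\left(- \frac{2200}{4842759} - \frac{i \sqrt{2759}}{4842759}\right) + \left(69 + 3 \left(-40\right)\right)}{2240 - 422} = \frac{\left(- \frac{2200}{4842759} - \frac{i \sqrt{2759}}{4842759}\right) + \left(69 - 120\right)}{1818} = \left(\left(- \frac{2200}{4842759} - \frac{i \sqrt{2759}}{4842759}\right) - 51\right) \frac{1}{1818} = \left(- \frac{246982909}{4842759} - \frac{i \sqrt{2759}}{4842759}\right) \frac{1}{1818} = - \frac{246982909}{8804135862} - \frac{i \sqrt{2759}}{8804135862}$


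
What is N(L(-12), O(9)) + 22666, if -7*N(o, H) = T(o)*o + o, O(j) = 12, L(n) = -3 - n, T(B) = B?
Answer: 158572/7 ≈ 22653.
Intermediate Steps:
N(o, H) = -o/7 - o²/7 (N(o, H) = -(o*o + o)/7 = -(o² + o)/7 = -(o + o²)/7 = -o/7 - o²/7)
N(L(-12), O(9)) + 22666 = -(-3 - 1*(-12))*(1 + (-3 - 1*(-12)))/7 + 22666 = -(-3 + 12)*(1 + (-3 + 12))/7 + 22666 = -⅐*9*(1 + 9) + 22666 = -⅐*9*10 + 22666 = -90/7 + 22666 = 158572/7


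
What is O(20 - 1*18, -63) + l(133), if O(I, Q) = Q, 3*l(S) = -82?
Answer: -271/3 ≈ -90.333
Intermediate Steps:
l(S) = -82/3 (l(S) = (⅓)*(-82) = -82/3)
O(20 - 1*18, -63) + l(133) = -63 - 82/3 = -271/3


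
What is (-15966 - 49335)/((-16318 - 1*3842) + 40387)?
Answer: -65301/20227 ≈ -3.2284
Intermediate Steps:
(-15966 - 49335)/((-16318 - 1*3842) + 40387) = -65301/((-16318 - 3842) + 40387) = -65301/(-20160 + 40387) = -65301/20227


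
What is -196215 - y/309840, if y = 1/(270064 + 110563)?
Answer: -23140315753261201/117933469680 ≈ -1.9622e+5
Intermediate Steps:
y = 1/380627 ≈ 2.6272e-6
-196215 - y/309840 = -196215 - 1/(380627*309840) = -196215 - 1*1/117933469680 = -196215 - 1/117933469680 = -23140315753261201/117933469680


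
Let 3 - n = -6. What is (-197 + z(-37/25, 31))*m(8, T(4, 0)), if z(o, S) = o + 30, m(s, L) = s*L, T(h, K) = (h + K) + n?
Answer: -438048/25 ≈ -17522.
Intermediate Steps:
n = 9 (n = 3 - 1*(-6) = 3 + 6 = 9)
T(h, K) = 9 + K + h (T(h, K) = (h + K) + 9 = (K + h) + 9 = 9 + K + h)
m(s, L) = L*s
z(o, S) = 30 + o
(-197 + z(-37/25, 31))*m(8, T(4, 0)) = (-197 + (30 - 37/25))*((9 + 0 + 4)*8) = (-197 + (30 - 37*1/25))*(13*8) = (-197 + (30 - 37/25))*104 = (-197 + 713/25)*104 = -4212/25*104 = -438048/25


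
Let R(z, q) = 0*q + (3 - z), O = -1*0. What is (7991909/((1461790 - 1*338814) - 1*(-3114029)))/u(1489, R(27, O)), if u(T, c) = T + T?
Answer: 7991909/12617800890 ≈ 0.00063338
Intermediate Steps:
O = 0
R(z, q) = 3 - z (R(z, q) = 0 + (3 - z) = 3 - z)
u(T, c) = 2*T
(7991909/((1461790 - 1*338814) - 1*(-3114029)))/u(1489, R(27, O)) = (7991909/((1461790 - 1*338814) - 1*(-3114029)))/((2*1489)) = (7991909/((1461790 - 338814) + 3114029))/2978 = (7991909/(1122976 + 3114029))*(1/2978) = (7991909/4237005)*(1/2978) = 7991909/12617800890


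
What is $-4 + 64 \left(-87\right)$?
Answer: $-5572$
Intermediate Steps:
$-4 + 64 \left(-87\right) = -4 - 5568 = -5572$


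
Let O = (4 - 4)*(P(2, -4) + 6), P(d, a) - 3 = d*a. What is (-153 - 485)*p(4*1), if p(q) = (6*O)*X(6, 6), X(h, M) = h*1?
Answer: 0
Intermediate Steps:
P(d, a) = 3 + a*d (P(d, a) = 3 + d*a = 3 + a*d)
X(h, M) = h
O = 0 (O = (4 - 4)*((3 - 4*2) + 6) = 0*((3 - 8) + 6) = 0*(-5 + 6) = 0*1 = 0)
p(q) = 0 (p(q) = (6*0)*6 = 0*6 = 0)
(-153 - 485)*p(4*1) = (-153 - 485)*0 = -638*0 = 0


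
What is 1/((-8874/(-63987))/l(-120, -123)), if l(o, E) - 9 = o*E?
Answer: 105002667/986 ≈ 1.0649e+5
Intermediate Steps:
l(o, E) = 9 + E*o (l(o, E) = 9 + o*E = 9 + E*o)
1/((-8874/(-63987))/l(-120, -123)) = 1/((-8874/(-63987))/(9 - 123*(-120))) = 1/((-8874*(-1/63987))/(9 + 14760)) = 1/((2958/21329)/14769) = 1/((2958/21329)*(1/14769)) = 1/(986/105002667) = 105002667/986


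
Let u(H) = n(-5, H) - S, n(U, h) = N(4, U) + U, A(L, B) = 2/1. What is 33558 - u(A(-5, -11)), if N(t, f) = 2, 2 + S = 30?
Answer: 33589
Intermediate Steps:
A(L, B) = 2 (A(L, B) = 2*1 = 2)
S = 28 (S = -2 + 30 = 28)
n(U, h) = 2 + U
u(H) = -31 (u(H) = (2 - 5) - 1*28 = -3 - 28 = -31)
33558 - u(A(-5, -11)) = 33558 - 1*(-31) = 33558 + 31 = 33589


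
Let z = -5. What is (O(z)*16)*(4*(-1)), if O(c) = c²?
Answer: -1600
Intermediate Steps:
(O(z)*16)*(4*(-1)) = ((-5)²*16)*(4*(-1)) = (25*16)*(-4) = 400*(-4) = -1600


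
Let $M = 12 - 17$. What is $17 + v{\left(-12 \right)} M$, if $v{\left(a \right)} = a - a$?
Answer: $17$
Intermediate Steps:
$v{\left(a \right)} = 0$
$M = -5$
$17 + v{\left(-12 \right)} M = 17 + 0 \left(-5\right) = 17 + 0 = 17$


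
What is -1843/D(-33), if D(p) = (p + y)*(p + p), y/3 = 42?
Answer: 1843/6138 ≈ 0.30026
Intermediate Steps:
y = 126 (y = 3*42 = 126)
D(p) = 2*p*(126 + p) (D(p) = (p + 126)*(p + p) = (126 + p)*(2*p) = 2*p*(126 + p))
-1843/D(-33) = -1843*(-1/(66*(126 - 33))) = -1843/(2*(-33)*93) = -1843/(-6138) = -1843*(-1/6138) = 1843/6138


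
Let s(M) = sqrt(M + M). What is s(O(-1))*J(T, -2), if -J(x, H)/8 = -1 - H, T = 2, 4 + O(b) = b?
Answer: -8*I*sqrt(10) ≈ -25.298*I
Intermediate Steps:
O(b) = -4 + b
s(M) = sqrt(2)*sqrt(M) (s(M) = sqrt(2*M) = sqrt(2)*sqrt(M))
J(x, H) = 8 + 8*H (J(x, H) = -8*(-1 - H) = 8 + 8*H)
s(O(-1))*J(T, -2) = (sqrt(2)*sqrt(-4 - 1))*(8 + 8*(-2)) = (sqrt(2)*sqrt(-5))*(8 - 16) = (sqrt(2)*(I*sqrt(5)))*(-8) = (I*sqrt(10))*(-8) = -8*I*sqrt(10)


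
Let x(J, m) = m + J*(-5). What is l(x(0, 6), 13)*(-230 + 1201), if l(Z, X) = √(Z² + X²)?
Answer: 971*√205 ≈ 13903.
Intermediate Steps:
x(J, m) = m - 5*J
l(Z, X) = √(X² + Z²)
l(x(0, 6), 13)*(-230 + 1201) = √(13² + (6 - 5*0)²)*(-230 + 1201) = √(169 + (6 + 0)²)*971 = √(169 + 6²)*971 = √(169 + 36)*971 = √205*971 = 971*√205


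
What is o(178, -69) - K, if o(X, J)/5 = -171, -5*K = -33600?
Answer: -7575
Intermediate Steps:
K = 6720 (K = -⅕*(-33600) = 6720)
o(X, J) = -855 (o(X, J) = 5*(-171) = -855)
o(178, -69) - K = -855 - 1*6720 = -855 - 6720 = -7575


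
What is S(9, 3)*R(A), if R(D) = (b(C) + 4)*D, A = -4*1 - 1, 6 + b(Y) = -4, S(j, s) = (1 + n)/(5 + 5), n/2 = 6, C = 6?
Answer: 39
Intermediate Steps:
n = 12 (n = 2*6 = 12)
S(j, s) = 13/10 (S(j, s) = (1 + 12)/(5 + 5) = 13/10)
b(Y) = -10 (b(Y) = -6 - 4 = -10)
A = -5 (A = -4 - 1 = -5)
R(D) = -6*D (R(D) = (-10 + 4)*D = -6*D)
S(9, 3)*R(A) = 13*(-6*(-5))/10 = (13/10)*30 = 39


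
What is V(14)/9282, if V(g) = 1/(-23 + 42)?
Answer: 1/176358 ≈ 5.6703e-6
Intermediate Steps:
V(g) = 1/19
V(14)/9282 = (1/19)/9282 = (1/19)*(1/9282) = 1/176358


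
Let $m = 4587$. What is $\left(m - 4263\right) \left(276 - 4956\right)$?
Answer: $-1516320$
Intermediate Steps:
$\left(m - 4263\right) \left(276 - 4956\right) = \left(4587 - 4263\right) \left(276 - 4956\right) = 324 \left(-4680\right) = -1516320$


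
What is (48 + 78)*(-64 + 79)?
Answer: 1890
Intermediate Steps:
(48 + 78)*(-64 + 79) = 126*15 = 1890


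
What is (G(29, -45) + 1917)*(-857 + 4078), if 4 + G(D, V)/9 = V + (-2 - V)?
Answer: 6000723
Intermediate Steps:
G(D, V) = -54 (G(D, V) = -36 + 9*(V + (-2 - V)) = -36 + 9*(-2) = -36 - 18 = -54)
(G(29, -45) + 1917)*(-857 + 4078) = (-54 + 1917)*(-857 + 4078) = 1863*3221 = 6000723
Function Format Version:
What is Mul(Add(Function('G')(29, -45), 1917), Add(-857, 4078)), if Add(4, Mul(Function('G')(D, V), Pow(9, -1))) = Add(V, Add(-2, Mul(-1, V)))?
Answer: 6000723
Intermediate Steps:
Function('G')(D, V) = -54 (Function('G')(D, V) = Add(-36, Mul(9, Add(V, Add(-2, Mul(-1, V))))) = Add(-36, Mul(9, -2)) = Add(-36, -18) = -54)
Mul(Add(Function('G')(29, -45), 1917), Add(-857, 4078)) = Mul(Add(-54, 1917), Add(-857, 4078)) = Mul(1863, 3221) = 6000723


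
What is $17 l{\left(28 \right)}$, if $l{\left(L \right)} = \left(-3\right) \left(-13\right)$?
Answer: $663$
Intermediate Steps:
$l{\left(L \right)} = 39$
$17 l{\left(28 \right)} = 17 \cdot 39 = 663$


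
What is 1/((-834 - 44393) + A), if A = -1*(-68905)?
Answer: 1/23678 ≈ 4.2233e-5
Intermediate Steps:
A = 68905
1/((-834 - 44393) + A) = 1/((-834 - 44393) + 68905) = 1/(-45227 + 68905) = 1/23678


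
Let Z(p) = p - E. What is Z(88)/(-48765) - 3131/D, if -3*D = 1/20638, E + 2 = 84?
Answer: 3151076191168/16255 ≈ 1.9385e+8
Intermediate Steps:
E = 82 (E = -2 + 84 = 82)
Z(p) = -82 + p (Z(p) = p - 1*82 = p - 82 = -82 + p)
D = -1/61914 (D = -⅓/20638 = -⅓*1/20638 = -1/61914 ≈ -1.6151e-5)
Z(88)/(-48765) - 3131/D = (-82 + 88)/(-48765) - 3131/(-1/61914) = 6*(-1/48765) - 3131*(-61914) = -2/16255 + 193852734 = 3151076191168/16255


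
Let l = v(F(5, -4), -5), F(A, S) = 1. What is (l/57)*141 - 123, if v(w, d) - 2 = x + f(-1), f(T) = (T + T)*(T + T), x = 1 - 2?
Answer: -2102/19 ≈ -110.63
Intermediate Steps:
x = -1
f(T) = 4*T² (f(T) = (2*T)*(2*T) = 4*T²)
v(w, d) = 5 (v(w, d) = 2 + (-1 + 4*(-1)²) = 2 + (-1 + 4*1) = 2 + (-1 + 4) = 2 + 3 = 5)
l = 5
(l/57)*141 - 123 = (5/57)*141 - 123 = 235/19 - 123 = -2102/19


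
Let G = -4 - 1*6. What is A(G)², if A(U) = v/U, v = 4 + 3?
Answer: 49/100 ≈ 0.49000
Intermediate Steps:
G = -10 (G = -4 - 6 = -10)
v = 7
A(U) = 7/U
A(G)² = (7/(-10))² = (7*(-⅒))² = (-7/10)² = 49/100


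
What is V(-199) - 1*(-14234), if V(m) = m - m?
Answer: 14234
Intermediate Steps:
V(m) = 0
V(-199) - 1*(-14234) = 0 - 1*(-14234) = 0 + 14234 = 14234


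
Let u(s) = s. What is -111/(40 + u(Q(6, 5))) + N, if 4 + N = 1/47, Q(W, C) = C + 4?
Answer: -14380/2303 ≈ -6.2440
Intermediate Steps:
Q(W, C) = 4 + C
N = -187/47 (N = -4 + 1/47 = -187/47 ≈ -3.9787)
-111/(40 + u(Q(6, 5))) + N = -111/(40 + (4 + 5)) - 187/47 = -111/(40 + 9) - 187/47 = -111/49 - 187/47 = -14380/2303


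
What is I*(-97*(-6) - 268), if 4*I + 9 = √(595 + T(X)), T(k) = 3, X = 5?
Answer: -1413/2 + 157*√598/2 ≈ 1213.1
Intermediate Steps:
I = -9/4 + √598/4 (I = -9/4 + √(595 + 3)/4 = -9/4 + √598/4 ≈ 3.8635)
I*(-97*(-6) - 268) = (-9/4 + √598/4)*(-97*(-6) - 268) = (-9/4 + √598/4)*(582 - 268) = (-9/4 + √598/4)*314 = -1413/2 + 157*√598/2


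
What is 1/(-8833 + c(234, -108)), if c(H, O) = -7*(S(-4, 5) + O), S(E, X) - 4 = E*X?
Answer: -1/7965 ≈ -0.00012555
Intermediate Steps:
S(E, X) = 4 + E*X
c(H, O) = 112 - 7*O (c(H, O) = -7*((4 - 4*5) + O) = -7*((4 - 20) + O) = -7*(-16 + O) = 112 - 7*O)
1/(-8833 + c(234, -108)) = 1/(-8833 + (112 - 7*(-108))) = 1/(-8833 + (112 + 756)) = 1/(-8833 + 868) = 1/(-7965) = -1/7965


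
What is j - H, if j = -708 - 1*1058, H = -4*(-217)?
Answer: -2634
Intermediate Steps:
H = 868
j = -1766 (j = -708 - 1058 = -1766)
j - H = -1766 - 1*868 = -1766 - 868 = -2634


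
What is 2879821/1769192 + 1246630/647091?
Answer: 109973893883/30941303256 ≈ 3.5543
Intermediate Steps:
2879821/1769192 + 1246630/647091 = 2879821*(1/1769192) + 1246630*(1/647091) = 77833/47816 + 1246630/647091 = 109973893883/30941303256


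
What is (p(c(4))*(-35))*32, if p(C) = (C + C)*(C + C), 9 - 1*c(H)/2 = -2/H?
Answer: -1617280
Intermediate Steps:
c(H) = 18 + 4/H (c(H) = 18 - (-4)/H = 18 + 4/H)
p(C) = 4*C² (p(C) = (2*C)*(2*C) = 4*C²)
(p(c(4))*(-35))*32 = ((4*(18 + 4/4)²)*(-35))*32 = ((4*(18 + 4*(¼))²)*(-35))*32 = ((4*(18 + 1)²)*(-35))*32 = ((4*19²)*(-35))*32 = ((4*361)*(-35))*32 = (1444*(-35))*32 = -50540*32 = -1617280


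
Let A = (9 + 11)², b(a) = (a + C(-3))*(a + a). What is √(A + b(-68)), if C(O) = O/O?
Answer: 2*√2378 ≈ 97.530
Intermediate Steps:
C(O) = 1
b(a) = 2*a*(1 + a) (b(a) = (a + 1)*(a + a) = (1 + a)*(2*a) = 2*a*(1 + a))
A = 400 (A = 20² = 400)
√(A + b(-68)) = √(400 + 2*(-68)*(1 - 68)) = √(400 + 2*(-68)*(-67)) = √(400 + 9112) = √9512 = 2*√2378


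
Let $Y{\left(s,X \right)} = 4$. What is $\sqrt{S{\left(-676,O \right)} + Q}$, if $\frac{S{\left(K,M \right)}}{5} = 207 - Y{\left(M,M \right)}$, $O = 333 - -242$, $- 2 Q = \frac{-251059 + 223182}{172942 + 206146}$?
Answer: $\frac{\sqrt{36467152834562}}{189544} \approx 31.86$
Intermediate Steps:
$Q = \frac{27877}{758176}$ ($Q = - \frac{\left(-251059 + 223182\right) \frac{1}{172942 + 206146}}{2} = - \frac{\left(-27877\right) \frac{1}{379088}}{2} = \left(- \frac{1}{2}\right) \left(- \frac{27877}{379088}\right) = \frac{27877}{758176} \approx 0.036768$)
$O = 575$ ($O = 333 + 242 = 575$)
$S{\left(K,M \right)} = 1015$ ($S{\left(K,M \right)} = 5 \left(207 - 4\right) = 5 \cdot 203 = 1015$)
$\sqrt{S{\left(-676,O \right)} + Q} = \sqrt{1015 + \frac{27877}{758176}} = \sqrt{\frac{769576517}{758176}} = \frac{\sqrt{36467152834562}}{189544}$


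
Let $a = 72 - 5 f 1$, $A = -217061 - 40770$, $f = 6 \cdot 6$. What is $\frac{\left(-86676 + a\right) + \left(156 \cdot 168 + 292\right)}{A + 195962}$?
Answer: $\frac{73136}{61869} \approx 1.1821$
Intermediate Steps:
$f = 36$
$A = -257831$ ($A = -217061 - 40770 = -257831$)
$a = -12960$ ($a = 72 \left(-5\right) 36 \cdot 1 = 72 \left(\left(-180\right) 1\right) = 72 \left(-180\right) = -12960$)
$\frac{\left(-86676 + a\right) + \left(156 \cdot 168 + 292\right)}{A + 195962} = \frac{\left(-86676 - 12960\right) + \left(156 \cdot 168 + 292\right)}{-257831 + 195962} = \frac{-99636 + \left(26208 + 292\right)}{-61869} = \left(-99636 + 26500\right) \left(- \frac{1}{61869}\right) = \left(-73136\right) \left(- \frac{1}{61869}\right) = \frac{73136}{61869}$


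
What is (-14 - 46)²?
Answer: 3600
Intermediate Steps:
(-14 - 46)² = (-60)² = 3600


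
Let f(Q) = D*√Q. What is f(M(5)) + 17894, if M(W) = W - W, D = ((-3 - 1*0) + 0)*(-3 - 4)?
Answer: 17894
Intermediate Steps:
D = 21 (D = ((-3 + 0) + 0)*(-7) = (-3 + 0)*(-7) = -3*(-7) = 21)
M(W) = 0
f(Q) = 21*√Q
f(M(5)) + 17894 = 21*√0 + 17894 = 21*0 + 17894 = 0 + 17894 = 17894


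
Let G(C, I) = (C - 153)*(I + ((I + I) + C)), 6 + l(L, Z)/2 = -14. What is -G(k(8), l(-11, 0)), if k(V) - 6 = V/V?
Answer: -16498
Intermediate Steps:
k(V) = 7 (k(V) = 6 + V/V = 6 + 1 = 7)
l(L, Z) = -40 (l(L, Z) = -12 + 2*(-14) = -12 - 28 = -40)
G(C, I) = (-153 + C)*(C + 3*I) (G(C, I) = (-153 + C)*(I + (2*I + C)) = (-153 + C)*(I + (C + 2*I)) = (-153 + C)*(C + 3*I))
-G(k(8), l(-11, 0)) = -(7² - 459*(-40) - 153*7 + 3*7*(-40)) = -(49 + 18360 - 1071 - 840) = -1*16498 = -16498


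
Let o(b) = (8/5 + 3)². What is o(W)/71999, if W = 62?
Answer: 529/1799975 ≈ 0.00029389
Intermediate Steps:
o(b) = 529/25 (o(b) = (8*(⅕) + 3)² = (8/5 + 3)² = (23/5)² = 529/25)
o(W)/71999 = (529/25)/71999 = (529/25)*(1/71999) = 529/1799975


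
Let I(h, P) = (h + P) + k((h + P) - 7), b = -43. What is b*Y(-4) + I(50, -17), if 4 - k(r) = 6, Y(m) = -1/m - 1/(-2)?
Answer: -5/4 ≈ -1.2500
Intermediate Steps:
Y(m) = ½ - 1/m (Y(m) = -1/m - 1*(-½) = -1/m + ½ = ½ - 1/m)
k(r) = -2 (k(r) = 4 - 1*6 = 4 - 6 = -2)
I(h, P) = -2 + P + h (I(h, P) = (h + P) - 2 = (P + h) - 2 = -2 + P + h)
b*Y(-4) + I(50, -17) = -43*(-2 - 4)/(2*(-4)) + (-2 - 17 + 50) = -43*(-1)*(-6)/(2*4) + 31 = -43*¾ + 31 = -129/4 + 31 = -5/4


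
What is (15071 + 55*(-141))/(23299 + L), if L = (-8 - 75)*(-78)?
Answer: 7316/29773 ≈ 0.24573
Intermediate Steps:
L = 6474 (L = -83*(-78) = 6474)
(15071 + 55*(-141))/(23299 + L) = (15071 + 55*(-141))/(23299 + 6474) = (15071 - 7755)/29773 = 7316*(1/29773) = 7316/29773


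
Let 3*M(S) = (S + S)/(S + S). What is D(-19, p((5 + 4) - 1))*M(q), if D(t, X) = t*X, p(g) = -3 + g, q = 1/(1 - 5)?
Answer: -95/3 ≈ -31.667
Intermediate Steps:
q = -¼ (q = 1/(-4) = -¼ ≈ -0.25000)
D(t, X) = X*t
M(S) = ⅓ (M(S) = ((S + S)/(S + S))/3 = ((2*S)/((2*S)))/3 = ((2*S)*(1/(2*S)))/3 = (⅓)*1 = ⅓)
D(-19, p((5 + 4) - 1))*M(q) = ((-3 + ((5 + 4) - 1))*(-19))*(⅓) = ((-3 + (9 - 1))*(-19))*(⅓) = ((-3 + 8)*(-19))*(⅓) = (5*(-19))*(⅓) = -95*⅓ = -95/3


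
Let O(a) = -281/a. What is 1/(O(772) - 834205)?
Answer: -772/644006541 ≈ -1.1987e-6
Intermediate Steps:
1/(O(772) - 834205) = 1/(-281/772 - 834205) = 1/(-644006541/772) = -772/644006541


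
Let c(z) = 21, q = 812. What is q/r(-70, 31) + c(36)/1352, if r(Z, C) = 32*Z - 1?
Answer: -1050763/3029832 ≈ -0.34681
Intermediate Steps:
r(Z, C) = -1 + 32*Z
q/r(-70, 31) + c(36)/1352 = 812/(-1 + 32*(-70)) + 21/1352 = 812/(-1 - 2240) + 21*(1/1352) = 812/(-2241) + 21/1352 = 812*(-1/2241) + 21/1352 = -812/2241 + 21/1352 = -1050763/3029832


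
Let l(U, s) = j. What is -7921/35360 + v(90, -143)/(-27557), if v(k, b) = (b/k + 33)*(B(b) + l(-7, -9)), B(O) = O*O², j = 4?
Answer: 101138975987/30345120 ≈ 3333.0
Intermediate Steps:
B(O) = O³
l(U, s) = 4
v(k, b) = (4 + b³)*(33 + b/k) (v(k, b) = (b/k + 33)*(b³ + 4) = (33 + b/k)*(4 + b³) = (4 + b³)*(33 + b/k))
-7921/35360 + v(90, -143)/(-27557) = -7921/35360 + (((-143)⁴ + 4*(-143) + 33*90*(4 + (-143)³))/90)/(-27557) = -7921*1/35360 + ((418161601 - 572 + 33*90*(4 - 2924207))/90)*(-1/27557) = -7921/35360 + ((418161601 - 572 + 33*90*(-2924203))/90)*(-1/27557) = -7921/35360 + ((418161601 - 572 - 8684882910)/90)*(-1/27557) = -7921/35360 + ((1/90)*(-8266721881))*(-1/27557) = -7921/35360 - 8266721881/90*(-1/27557) = -7921/35360 + 8266721881/2480130 = 101138975987/30345120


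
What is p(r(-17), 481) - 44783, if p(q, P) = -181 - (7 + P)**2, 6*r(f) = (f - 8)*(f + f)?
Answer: -283108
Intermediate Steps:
r(f) = f*(-8 + f)/3 (r(f) = ((f - 8)*(f + f))/6 = ((-8 + f)*(2*f))/6 = (2*f*(-8 + f))/6 = f*(-8 + f)/3)
p(r(-17), 481) - 44783 = (-181 - (7 + 481)**2) - 44783 = (-181 - 1*488**2) - 44783 = (-181 - 1*238144) - 44783 = (-181 - 238144) - 44783 = -238325 - 44783 = -283108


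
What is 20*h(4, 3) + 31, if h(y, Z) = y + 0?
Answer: 111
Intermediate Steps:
h(y, Z) = y
20*h(4, 3) + 31 = 20*4 + 31 = 80 + 31 = 111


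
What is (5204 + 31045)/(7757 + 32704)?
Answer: 12083/13487 ≈ 0.89590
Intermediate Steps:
(5204 + 31045)/(7757 + 32704) = 36249/40461 = 36249*(1/40461) = 12083/13487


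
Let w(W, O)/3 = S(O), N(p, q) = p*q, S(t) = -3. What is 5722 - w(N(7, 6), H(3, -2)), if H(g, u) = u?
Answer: 5731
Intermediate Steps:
w(W, O) = -9 (w(W, O) = 3*(-3) = -9)
5722 - w(N(7, 6), H(3, -2)) = 5722 - 1*(-9) = 5722 + 9 = 5731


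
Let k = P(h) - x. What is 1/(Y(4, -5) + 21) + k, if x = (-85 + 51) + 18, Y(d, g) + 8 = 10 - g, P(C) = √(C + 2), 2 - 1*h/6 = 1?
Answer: 449/28 + 2*√2 ≈ 18.864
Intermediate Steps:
h = 6 (h = 12 - 6*1 = 12 - 6 = 6)
P(C) = √(2 + C)
Y(d, g) = 2 - g (Y(d, g) = -8 + (10 - g) = 2 - g)
x = -16 (x = -34 + 18 = -16)
k = 16 + 2*√2 (k = √(2 + 6) - 1*(-16) = √8 + 16 = 2*√2 + 16 = 16 + 2*√2 ≈ 18.828)
1/(Y(4, -5) + 21) + k = 1/((2 - 1*(-5)) + 21) + (16 + 2*√2) = 1/((2 + 5) + 21) + (16 + 2*√2) = 1/(7 + 21) + (16 + 2*√2) = 1/28 + (16 + 2*√2) = 449/28 + 2*√2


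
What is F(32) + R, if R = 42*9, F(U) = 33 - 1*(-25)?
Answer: 436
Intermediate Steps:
F(U) = 58 (F(U) = 33 + 25 = 58)
R = 378
F(32) + R = 58 + 378 = 436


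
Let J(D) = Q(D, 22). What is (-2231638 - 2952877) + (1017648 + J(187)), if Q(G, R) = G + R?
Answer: -4166658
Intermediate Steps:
J(D) = 22 + D (J(D) = D + 22 = 22 + D)
(-2231638 - 2952877) + (1017648 + J(187)) = (-2231638 - 2952877) + (1017648 + (22 + 187)) = -5184515 + (1017648 + 209) = -5184515 + 1017857 = -4166658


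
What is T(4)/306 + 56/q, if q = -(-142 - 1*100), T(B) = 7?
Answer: 9415/37026 ≈ 0.25428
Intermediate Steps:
q = 242 (q = -(-142 - 100) = -1*(-242) = 242)
T(4)/306 + 56/q = 7/306 + 56/242 = 7*(1/306) + 56*(1/242) = 7/306 + 28/121 = 9415/37026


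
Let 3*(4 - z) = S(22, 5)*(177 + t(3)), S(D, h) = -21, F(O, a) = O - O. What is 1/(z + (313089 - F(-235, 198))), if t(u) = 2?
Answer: 1/314346 ≈ 3.1812e-6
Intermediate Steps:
F(O, a) = 0
z = 1257 (z = 4 - (-7)*(177 + 2) = 4 - (-7)*179 = 4 - ⅓*(-3759) = 4 + 1253 = 1257)
1/(z + (313089 - F(-235, 198))) = 1/(1257 + (313089 - 1*0)) = 1/(1257 + (313089 + 0)) = 1/(1257 + 313089) = 1/314346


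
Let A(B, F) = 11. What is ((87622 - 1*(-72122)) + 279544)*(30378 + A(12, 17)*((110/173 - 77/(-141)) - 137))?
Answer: 309508023339872/24393 ≈ 1.2688e+10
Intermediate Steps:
((87622 - 1*(-72122)) + 279544)*(30378 + A(12, 17)*((110/173 - 77/(-141)) - 137)) = ((87622 - 1*(-72122)) + 279544)*(30378 + 11*((110/173 - 77/(-141)) - 137)) = ((87622 + 72122) + 279544)*(30378 + 11*((110*(1/173) - 77*(-1/141)) - 137)) = (159744 + 279544)*(30378 + 11*((110/173 + 77/141) - 137)) = 439288*(30378 + 11*(28831/24393 - 137)) = 439288*(30378 + 11*(-3313010/24393)) = 439288*(30378 - 36443110/24393) = 439288*(704567444/24393) = 309508023339872/24393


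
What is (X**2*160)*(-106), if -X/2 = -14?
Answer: -13296640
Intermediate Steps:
X = 28 (X = -2*(-14) = 28)
(X**2*160)*(-106) = (28**2*160)*(-106) = (784*160)*(-106) = 125440*(-106) = -13296640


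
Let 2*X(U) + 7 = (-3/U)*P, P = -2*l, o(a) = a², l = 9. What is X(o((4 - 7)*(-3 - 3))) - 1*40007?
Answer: -480125/12 ≈ -40010.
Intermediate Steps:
P = -18 (P = -2*9 = -18)
X(U) = -7/2 + 27/U (X(U) = -7/2 + (-3/U*(-18))/2 = -7/2 + (54/U)/2 = -7/2 + 27/U)
X(o((4 - 7)*(-3 - 3))) - 1*40007 = (-7/2 + 27/(((4 - 7)*(-3 - 3))²)) - 1*40007 = (-7/2 + 27/((-3*(-6))²)) - 40007 = (-7/2 + 27/(18²)) - 40007 = (-7/2 + 27/324) - 40007 = (-7/2 + 27*(1/324)) - 40007 = (-7/2 + 1/12) - 40007 = -41/12 - 40007 = -480125/12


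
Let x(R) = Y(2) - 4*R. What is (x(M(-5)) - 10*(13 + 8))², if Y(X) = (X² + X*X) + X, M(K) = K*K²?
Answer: 90000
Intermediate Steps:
M(K) = K³
Y(X) = X + 2*X² (Y(X) = (X² + X²) + X = 2*X² + X = X + 2*X²)
x(R) = 10 - 4*R (x(R) = 2*(1 + 2*2) - 4*R = 2*(1 + 4) - 4*R = 2*5 - 4*R = 10 - 4*R)
(x(M(-5)) - 10*(13 + 8))² = ((10 - 4*(-5)³) - 10*(13 + 8))² = ((10 - 4*(-125)) - 10*21)² = ((10 + 500) - 210)² = (510 - 210)² = 300² = 90000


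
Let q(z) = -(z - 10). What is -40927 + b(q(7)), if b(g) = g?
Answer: -40924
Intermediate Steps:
q(z) = 10 - z (q(z) = -(-10 + z) = 10 - z)
-40927 + b(q(7)) = -40927 + (10 - 1*7) = -40927 + (10 - 7) = -40927 + 3 = -40924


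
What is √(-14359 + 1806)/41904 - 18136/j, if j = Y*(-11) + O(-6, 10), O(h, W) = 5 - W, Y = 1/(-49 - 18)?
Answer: 303778/81 + I*√12553/41904 ≈ 3750.3 + 0.0026737*I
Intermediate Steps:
Y = -1/67 (Y = 1/(-67) = -1/67 ≈ -0.014925)
j = -324/67 (j = -1/67*(-11) + (5 - 1*10) = 11/67 + (5 - 10) = 11/67 - 5 = -324/67 ≈ -4.8358)
√(-14359 + 1806)/41904 - 18136/j = √(-14359 + 1806)/41904 - 18136/(-324/67) = √(-12553)*(1/41904) - 18136*(-67/324) = (I*√12553)*(1/41904) + 303778/81 = I*√12553/41904 + 303778/81 = 303778/81 + I*√12553/41904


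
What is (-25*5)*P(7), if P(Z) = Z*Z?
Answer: -6125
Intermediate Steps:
P(Z) = Z²
(-25*5)*P(7) = -25*5*7² = -125*49 = -6125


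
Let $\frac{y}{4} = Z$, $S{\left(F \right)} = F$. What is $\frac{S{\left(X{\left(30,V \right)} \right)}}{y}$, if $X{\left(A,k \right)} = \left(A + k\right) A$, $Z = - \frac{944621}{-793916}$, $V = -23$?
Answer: $\frac{41680590}{944621} \approx 44.124$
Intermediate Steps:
$Z = \frac{944621}{793916}$ ($Z = \left(-944621\right) \left(- \frac{1}{793916}\right) = \frac{944621}{793916} \approx 1.1898$)
$X{\left(A,k \right)} = A \left(A + k\right)$
$y = \frac{944621}{198479}$ ($y = 4 \cdot \frac{944621}{793916} = \frac{944621}{198479} \approx 4.7593$)
$\frac{S{\left(X{\left(30,V \right)} \right)}}{y} = \frac{30 \left(30 - 23\right)}{\frac{944621}{198479}} = 30 \cdot 7 \cdot \frac{198479}{944621} = 210 \cdot \frac{198479}{944621} = \frac{41680590}{944621}$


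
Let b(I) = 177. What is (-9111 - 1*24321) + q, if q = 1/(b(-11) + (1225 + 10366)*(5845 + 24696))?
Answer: -11834958356255/354000908 ≈ -33432.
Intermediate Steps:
q = 1/354000908 (q = 1/(177 + (1225 + 10366)*(5845 + 24696)) = 1/(177 + 11591*30541) = 1/(177 + 354000731) = 1/354000908 ≈ 2.8249e-9)
(-9111 - 1*24321) + q = (-9111 - 1*24321) + 1/354000908 = (-9111 - 24321) + 1/354000908 = -33432 + 1/354000908 = -11834958356255/354000908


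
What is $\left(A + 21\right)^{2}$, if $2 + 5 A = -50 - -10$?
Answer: $\frac{3969}{25} \approx 158.76$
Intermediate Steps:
$A = - \frac{42}{5}$ ($A = - \frac{2}{5} + \frac{-50 - -10}{5} = - \frac{2}{5} + \frac{-50 + 10}{5} = - \frac{2}{5} + \frac{1}{5} \left(-40\right) = - \frac{2}{5} - 8 = - \frac{42}{5} \approx -8.4$)
$\left(A + 21\right)^{2} = \left(- \frac{42}{5} + 21\right)^{2} = \left(\frac{63}{5}\right)^{2} = \frac{3969}{25}$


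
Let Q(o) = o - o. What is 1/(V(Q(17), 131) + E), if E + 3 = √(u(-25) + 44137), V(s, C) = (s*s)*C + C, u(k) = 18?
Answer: -128/27771 + √44155/27771 ≈ 0.0029574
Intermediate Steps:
Q(o) = 0
V(s, C) = C + C*s² (V(s, C) = s²*C + C = C*s² + C = C + C*s²)
E = -3 + √44155 (E = -3 + √(18 + 44137) = -3 + √44155 ≈ 207.13)
1/(V(Q(17), 131) + E) = 1/(131*(1 + 0²) + (-3 + √44155)) = 1/(131*(1 + 0) + (-3 + √44155)) = 1/(131*1 + (-3 + √44155)) = 1/(131 + (-3 + √44155)) = 1/(128 + √44155)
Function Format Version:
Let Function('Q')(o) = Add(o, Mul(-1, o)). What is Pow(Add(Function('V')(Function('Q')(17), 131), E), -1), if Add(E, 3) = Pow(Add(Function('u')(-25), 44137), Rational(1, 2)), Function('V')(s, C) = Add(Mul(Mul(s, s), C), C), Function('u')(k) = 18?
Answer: Add(Rational(-128, 27771), Mul(Rational(1, 27771), Pow(44155, Rational(1, 2)))) ≈ 0.0029574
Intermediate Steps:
Function('Q')(o) = 0
Function('V')(s, C) = Add(C, Mul(C, Pow(s, 2))) (Function('V')(s, C) = Add(Mul(Pow(s, 2), C), C) = Add(Mul(C, Pow(s, 2)), C) = Add(C, Mul(C, Pow(s, 2))))
E = Add(-3, Pow(44155, Rational(1, 2))) (E = Add(-3, Pow(Add(18, 44137), Rational(1, 2))) = Add(-3, Pow(44155, Rational(1, 2))) ≈ 207.13)
Pow(Add(Function('V')(Function('Q')(17), 131), E), -1) = Pow(Add(Mul(131, Add(1, Pow(0, 2))), Add(-3, Pow(44155, Rational(1, 2)))), -1) = Pow(Add(Mul(131, Add(1, 0)), Add(-3, Pow(44155, Rational(1, 2)))), -1) = Pow(Add(Mul(131, 1), Add(-3, Pow(44155, Rational(1, 2)))), -1) = Pow(Add(131, Add(-3, Pow(44155, Rational(1, 2)))), -1) = Pow(Add(128, Pow(44155, Rational(1, 2))), -1)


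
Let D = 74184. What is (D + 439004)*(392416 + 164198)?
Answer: 285647625432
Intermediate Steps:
(D + 439004)*(392416 + 164198) = (74184 + 439004)*(392416 + 164198) = 513188*556614 = 285647625432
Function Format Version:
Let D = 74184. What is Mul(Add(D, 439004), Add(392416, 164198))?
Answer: 285647625432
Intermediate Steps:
Mul(Add(D, 439004), Add(392416, 164198)) = Mul(Add(74184, 439004), Add(392416, 164198)) = Mul(513188, 556614) = 285647625432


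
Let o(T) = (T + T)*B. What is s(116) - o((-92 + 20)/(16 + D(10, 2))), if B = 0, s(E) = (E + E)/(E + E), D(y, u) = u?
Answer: 1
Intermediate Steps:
s(E) = 1 (s(E) = (2*E)/((2*E)) = (2*E)*(1/(2*E)) = 1)
o(T) = 0 (o(T) = (T + T)*0 = (2*T)*0 = 0)
s(116) - o((-92 + 20)/(16 + D(10, 2))) = 1 - 1*0 = 1 + 0 = 1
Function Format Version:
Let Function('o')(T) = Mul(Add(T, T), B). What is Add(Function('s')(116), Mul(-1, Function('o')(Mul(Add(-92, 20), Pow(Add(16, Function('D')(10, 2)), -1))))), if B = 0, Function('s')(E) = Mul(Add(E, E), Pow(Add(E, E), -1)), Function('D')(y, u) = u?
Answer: 1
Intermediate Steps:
Function('s')(E) = 1 (Function('s')(E) = Mul(Mul(2, E), Pow(Mul(2, E), -1)) = Mul(Mul(2, E), Mul(Rational(1, 2), Pow(E, -1))) = 1)
Function('o')(T) = 0 (Function('o')(T) = Mul(Add(T, T), 0) = Mul(Mul(2, T), 0) = 0)
Add(Function('s')(116), Mul(-1, Function('o')(Mul(Add(-92, 20), Pow(Add(16, Function('D')(10, 2)), -1))))) = Add(1, Mul(-1, 0)) = Add(1, 0) = 1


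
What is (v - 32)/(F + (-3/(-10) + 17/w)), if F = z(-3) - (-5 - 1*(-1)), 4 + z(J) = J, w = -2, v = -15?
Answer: 235/56 ≈ 4.1964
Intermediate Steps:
z(J) = -4 + J
F = -3 (F = (-4 - 3) - (-5 - 1*(-1)) = -7 - (-5 + 1) = -7 - 1*(-4) = -7 + 4 = -3)
(v - 32)/(F + (-3/(-10) + 17/w)) = (-15 - 32)/(-3 + (-3/(-10) + 17/(-2))) = -47/(-3 + (-3*(-1/10) + 17*(-1/2))) = -47/(-3 + (3/10 - 17/2)) = -47/(-3 - 41/5) = -47/(-56/5) = -47*(-5/56) = 235/56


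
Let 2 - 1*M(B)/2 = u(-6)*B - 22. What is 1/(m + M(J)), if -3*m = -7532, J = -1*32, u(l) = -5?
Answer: 3/6716 ≈ 0.00044669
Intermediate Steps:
J = -32
m = 7532/3 (m = -1/3*(-7532) = 7532/3 ≈ 2510.7)
M(B) = 48 + 10*B (M(B) = 4 - 2*(-5*B - 22) = 4 - 2*(-22 - 5*B) = 4 + (44 + 10*B) = 48 + 10*B)
1/(m + M(J)) = 1/(7532/3 + (48 + 10*(-32))) = 1/(7532/3 + (48 - 320)) = 1/(7532/3 - 272) = 1/(6716/3) = 3/6716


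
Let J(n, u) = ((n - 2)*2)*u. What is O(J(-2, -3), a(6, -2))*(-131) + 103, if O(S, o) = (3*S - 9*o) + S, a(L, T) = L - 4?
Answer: -10115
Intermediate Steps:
a(L, T) = -4 + L
J(n, u) = u*(-4 + 2*n) (J(n, u) = ((-2 + n)*2)*u = (-4 + 2*n)*u = u*(-4 + 2*n))
O(S, o) = -9*o + 4*S (O(S, o) = (-9*o + 3*S) + S = -9*o + 4*S)
O(J(-2, -3), a(6, -2))*(-131) + 103 = (-9*(-4 + 6) + 4*(2*(-3)*(-2 - 2)))*(-131) + 103 = (-9*2 + 4*(2*(-3)*(-4)))*(-131) + 103 = (-18 + 4*24)*(-131) + 103 = (-18 + 96)*(-131) + 103 = 78*(-131) + 103 = -10218 + 103 = -10115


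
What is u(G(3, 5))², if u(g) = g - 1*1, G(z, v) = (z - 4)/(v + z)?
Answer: 81/64 ≈ 1.2656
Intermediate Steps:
G(z, v) = (-4 + z)/(v + z)
u(g) = -1 + g (u(g) = g - 1 = -1 + g)
u(G(3, 5))² = (-1 + (-4 + 3)/(5 + 3))² = (-1 - 1/8)² = (-1 + (⅛)*(-1))² = (-1 - ⅛)² = (-9/8)² = 81/64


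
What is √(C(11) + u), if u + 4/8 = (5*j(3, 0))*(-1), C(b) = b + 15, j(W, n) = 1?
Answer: √82/2 ≈ 4.5277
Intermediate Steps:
C(b) = 15 + b
u = -11/2 (u = -½ + (5*1)*(-1) = -½ + 5*(-1) = -½ - 5 = -11/2 ≈ -5.5000)
√(C(11) + u) = √((15 + 11) - 11/2) = √(26 - 11/2) = √(41/2) = √82/2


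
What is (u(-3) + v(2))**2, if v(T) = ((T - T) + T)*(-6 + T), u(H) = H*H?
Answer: 1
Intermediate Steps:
u(H) = H**2
v(T) = T*(-6 + T) (v(T) = (0 + T)*(-6 + T) = T*(-6 + T))
(u(-3) + v(2))**2 = ((-3)**2 + 2*(-6 + 2))**2 = (9 + 2*(-4))**2 = (9 - 8)**2 = 1**2 = 1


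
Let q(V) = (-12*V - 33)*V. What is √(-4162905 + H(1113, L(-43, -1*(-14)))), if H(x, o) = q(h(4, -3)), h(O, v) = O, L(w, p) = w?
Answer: 3*I*√462581 ≈ 2040.4*I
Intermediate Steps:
q(V) = V*(-33 - 12*V) (q(V) = (-33 - 12*V)*V = V*(-33 - 12*V))
H(x, o) = -324 (H(x, o) = -3*4*(11 + 4*4) = -3*4*(11 + 16) = -3*4*27 = -324)
√(-4162905 + H(1113, L(-43, -1*(-14)))) = √(-4162905 - 324) = √(-4163229) = 3*I*√462581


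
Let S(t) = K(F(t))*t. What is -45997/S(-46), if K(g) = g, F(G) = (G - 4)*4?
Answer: -45997/9200 ≈ -4.9997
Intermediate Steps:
F(G) = -16 + 4*G (F(G) = (-4 + G)*4 = -16 + 4*G)
S(t) = t*(-16 + 4*t) (S(t) = (-16 + 4*t)*t = t*(-16 + 4*t))
-45997/S(-46) = -45997*(-1/(184*(-4 - 46))) = -45997/(4*(-46)*(-50)) = -45997/9200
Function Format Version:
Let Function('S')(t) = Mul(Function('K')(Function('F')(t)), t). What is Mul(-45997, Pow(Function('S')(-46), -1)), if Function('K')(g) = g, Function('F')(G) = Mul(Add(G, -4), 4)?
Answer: Rational(-45997, 9200) ≈ -4.9997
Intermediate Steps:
Function('F')(G) = Add(-16, Mul(4, G)) (Function('F')(G) = Mul(Add(-4, G), 4) = Add(-16, Mul(4, G)))
Function('S')(t) = Mul(t, Add(-16, Mul(4, t))) (Function('S')(t) = Mul(Add(-16, Mul(4, t)), t) = Mul(t, Add(-16, Mul(4, t))))
Mul(-45997, Pow(Function('S')(-46), -1)) = Mul(-45997, Pow(Mul(4, -46, Add(-4, -46)), -1)) = Mul(-45997, Pow(Mul(4, -46, -50), -1)) = Mul(-45997, Pow(9200, -1)) = Mul(-45997, Rational(1, 9200)) = Rational(-45997, 9200)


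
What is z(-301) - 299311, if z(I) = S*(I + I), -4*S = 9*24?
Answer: -266803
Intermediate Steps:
S = -54 (S = -9*24/4 = -1/4*216 = -54)
z(I) = -108*I (z(I) = -54*(I + I) = -108*I)
z(-301) - 299311 = -108*(-301) - 299311 = 32508 - 299311 = -266803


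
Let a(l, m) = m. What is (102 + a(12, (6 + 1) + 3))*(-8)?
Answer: -896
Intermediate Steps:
(102 + a(12, (6 + 1) + 3))*(-8) = (102 + ((6 + 1) + 3))*(-8) = (102 + (7 + 3))*(-8) = (102 + 10)*(-8) = 112*(-8) = -896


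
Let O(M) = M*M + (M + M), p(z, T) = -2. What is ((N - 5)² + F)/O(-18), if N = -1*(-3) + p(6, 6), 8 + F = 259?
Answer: 89/96 ≈ 0.92708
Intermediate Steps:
F = 251 (F = -8 + 259 = 251)
N = 1 (N = -1*(-3) - 2 = 3 - 2 = 1)
O(M) = M² + 2*M
((N - 5)² + F)/O(-18) = ((1 - 5)² + 251)/((-18*(2 - 18))) = ((-4)² + 251)/((-18*(-16))) = (16 + 251)/288 = 267*(1/288) = 89/96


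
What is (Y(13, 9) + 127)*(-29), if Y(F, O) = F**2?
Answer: -8584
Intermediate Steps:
(Y(13, 9) + 127)*(-29) = (13**2 + 127)*(-29) = (169 + 127)*(-29) = 296*(-29) = -8584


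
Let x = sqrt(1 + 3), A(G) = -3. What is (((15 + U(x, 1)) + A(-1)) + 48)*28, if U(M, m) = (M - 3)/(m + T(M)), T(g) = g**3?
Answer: 15092/9 ≈ 1676.9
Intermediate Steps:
x = 2 (x = sqrt(4) = 2)
U(M, m) = (-3 + M)/(m + M**3) (U(M, m) = (M - 3)/(m + M**3) = (-3 + M)/(m + M**3))
(((15 + U(x, 1)) + A(-1)) + 48)*28 = (((15 + (-3 + 2)/(1 + 2**3)) - 3) + 48)*28 = (((15 - 1/(1 + 8)) - 3) + 48)*28 = (((15 - 1/9) - 3) + 48)*28 = ((134/9 - 3) + 48)*28 = (107/9 + 48)*28 = (539/9)*28 = 15092/9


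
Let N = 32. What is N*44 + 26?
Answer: 1434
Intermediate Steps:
N*44 + 26 = 32*44 + 26 = 1408 + 26 = 1434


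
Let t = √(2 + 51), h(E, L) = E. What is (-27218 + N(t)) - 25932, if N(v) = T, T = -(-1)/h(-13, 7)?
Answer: -690951/13 ≈ -53150.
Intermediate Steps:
t = √53 ≈ 7.2801
T = -1/13 (T = -(-1)/(-13) = -(-1)*(-1)/13 = -1*1/13 = -1/13 ≈ -0.076923)
N(v) = -1/13
(-27218 + N(t)) - 25932 = (-27218 - 1/13) - 25932 = -353835/13 - 25932 = -690951/13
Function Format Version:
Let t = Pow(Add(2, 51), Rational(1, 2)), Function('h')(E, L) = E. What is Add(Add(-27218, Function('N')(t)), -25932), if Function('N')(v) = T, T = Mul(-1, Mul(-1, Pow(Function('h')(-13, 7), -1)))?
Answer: Rational(-690951, 13) ≈ -53150.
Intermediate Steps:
t = Pow(53, Rational(1, 2)) ≈ 7.2801
T = Rational(-1, 13) (T = Mul(-1, Mul(-1, Pow(-13, -1))) = Mul(-1, Mul(-1, Rational(-1, 13))) = Mul(-1, Rational(1, 13)) = Rational(-1, 13) ≈ -0.076923)
Function('N')(v) = Rational(-1, 13)
Add(Add(-27218, Function('N')(t)), -25932) = Add(Add(-27218, Rational(-1, 13)), -25932) = Add(Rational(-353835, 13), -25932) = Rational(-690951, 13)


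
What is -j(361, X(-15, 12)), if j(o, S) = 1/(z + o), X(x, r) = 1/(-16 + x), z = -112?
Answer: -1/249 ≈ -0.0040161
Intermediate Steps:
j(o, S) = 1/(-112 + o)
-j(361, X(-15, 12)) = -1/(-112 + 361) = -1/249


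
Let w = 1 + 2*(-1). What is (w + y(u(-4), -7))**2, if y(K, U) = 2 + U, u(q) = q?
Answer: 36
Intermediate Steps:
w = -1 (w = 1 - 2 = -1)
(w + y(u(-4), -7))**2 = (-1 + (2 - 7))**2 = (-1 - 5)**2 = (-6)**2 = 36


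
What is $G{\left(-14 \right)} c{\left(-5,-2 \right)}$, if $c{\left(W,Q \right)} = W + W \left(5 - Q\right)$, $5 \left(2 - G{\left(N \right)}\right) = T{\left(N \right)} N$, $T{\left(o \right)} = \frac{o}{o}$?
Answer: $-192$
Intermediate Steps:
$T{\left(o \right)} = 1$
$G{\left(N \right)} = 2 - \frac{N}{5}$ ($G{\left(N \right)} = 2 - \frac{1 N}{5} = 2 - \frac{N}{5}$)
$G{\left(-14 \right)} c{\left(-5,-2 \right)} = \left(2 - - \frac{14}{5}\right) \left(- 5 \left(6 - -2\right)\right) = \left(2 + \frac{14}{5}\right) \left(- 5 \left(6 + 2\right)\right) = \frac{24 \left(\left(-5\right) 8\right)}{5} = \frac{24}{5} \left(-40\right) = -192$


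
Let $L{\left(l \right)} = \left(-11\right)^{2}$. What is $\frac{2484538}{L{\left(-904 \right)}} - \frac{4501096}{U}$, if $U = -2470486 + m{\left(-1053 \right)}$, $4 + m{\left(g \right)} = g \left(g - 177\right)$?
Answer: $\frac{730155536004}{35552825} \approx 20537.0$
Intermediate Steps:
$L{\left(l \right)} = 121$
$m{\left(g \right)} = -4 + g \left(-177 + g\right)$ ($m{\left(g \right)} = -4 + g \left(g - 177\right) = -4 + g \left(-177 + g\right)$)
$U = -1175300$ ($U = -2470486 - \left(-186377 - 1108809\right) = -2470486 + \left(-4 + 1108809 + 186381\right) = -2470486 + 1295186 = -1175300$)
$\frac{2484538}{L{\left(-904 \right)}} - \frac{4501096}{U} = \frac{2484538}{121} - \frac{4501096}{-1175300} = 2484538 \cdot \frac{1}{121} - - \frac{1125274}{293825} = \frac{2484538}{121} + \frac{1125274}{293825} = \frac{730155536004}{35552825}$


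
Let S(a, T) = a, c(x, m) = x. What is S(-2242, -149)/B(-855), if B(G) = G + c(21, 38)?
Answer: 1121/417 ≈ 2.6882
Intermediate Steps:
B(G) = 21 + G (B(G) = G + 21 = 21 + G)
S(-2242, -149)/B(-855) = -2242/(21 - 855) = -2242/(-834) = -2242*(-1/834) = 1121/417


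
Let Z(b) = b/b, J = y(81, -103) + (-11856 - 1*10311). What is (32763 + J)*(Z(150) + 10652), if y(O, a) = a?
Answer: 111781929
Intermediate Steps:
J = -22270 (J = -103 + (-11856 - 1*10311) = -103 + (-11856 - 10311) = -103 - 22167 = -22270)
Z(b) = 1
(32763 + J)*(Z(150) + 10652) = (32763 - 22270)*(1 + 10652) = 10493*10653 = 111781929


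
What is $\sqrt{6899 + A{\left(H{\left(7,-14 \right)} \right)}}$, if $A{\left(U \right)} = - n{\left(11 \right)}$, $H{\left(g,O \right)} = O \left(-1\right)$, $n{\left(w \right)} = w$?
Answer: $2 \sqrt{1722} \approx 82.994$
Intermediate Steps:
$H{\left(g,O \right)} = - O$
$A{\left(U \right)} = -11$ ($A{\left(U \right)} = \left(-1\right) 11 = -11$)
$\sqrt{6899 + A{\left(H{\left(7,-14 \right)} \right)}} = \sqrt{6899 - 11} = \sqrt{6888} = 2 \sqrt{1722}$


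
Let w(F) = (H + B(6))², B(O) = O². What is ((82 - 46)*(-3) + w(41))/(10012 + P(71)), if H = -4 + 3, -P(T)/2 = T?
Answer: 1117/9870 ≈ 0.11317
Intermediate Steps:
P(T) = -2*T
H = -1
w(F) = 1225 (w(F) = (-1 + 6²)² = (-1 + 36)² = 35² = 1225)
((82 - 46)*(-3) + w(41))/(10012 + P(71)) = ((82 - 46)*(-3) + 1225)/(10012 - 2*71) = (36*(-3) + 1225)/(10012 - 142) = (-108 + 1225)/9870 = 1117*(1/9870) = 1117/9870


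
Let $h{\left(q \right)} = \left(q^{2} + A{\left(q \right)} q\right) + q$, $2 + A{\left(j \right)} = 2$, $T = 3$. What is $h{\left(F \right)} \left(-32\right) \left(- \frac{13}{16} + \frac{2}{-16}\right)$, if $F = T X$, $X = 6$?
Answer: $10260$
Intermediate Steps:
$A{\left(j \right)} = 0$ ($A{\left(j \right)} = -2 + 2 = 0$)
$F = 18$ ($F = 3 \cdot 6 = 18$)
$h{\left(q \right)} = q + q^{2}$ ($h{\left(q \right)} = \left(q^{2} + 0 q\right) + q = \left(q^{2} + 0\right) + q = q^{2} + q = q + q^{2}$)
$h{\left(F \right)} \left(-32\right) \left(- \frac{13}{16} + \frac{2}{-16}\right) = 18 \left(1 + 18\right) \left(-32\right) \left(- \frac{13}{16} + \frac{2}{-16}\right) = 18 \cdot 19 \left(-32\right) \left(\left(-13\right) \frac{1}{16} + 2 \left(- \frac{1}{16}\right)\right) = 342 \left(-32\right) \left(- \frac{13}{16} - \frac{1}{8}\right) = \left(-10944\right) \left(- \frac{15}{16}\right) = 10260$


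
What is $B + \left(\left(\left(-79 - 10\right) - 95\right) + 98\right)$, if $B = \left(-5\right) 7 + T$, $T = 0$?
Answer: $-121$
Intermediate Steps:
$B = -35$ ($B = \left(-5\right) 7 + 0 = -35 + 0 = -35$)
$B + \left(\left(\left(-79 - 10\right) - 95\right) + 98\right) = -35 + \left(\left(\left(-79 - 10\right) - 95\right) + 98\right) = -35 + \left(\left(-89 - 95\right) + 98\right) = -35 + \left(-184 + 98\right) = -35 - 86 = -121$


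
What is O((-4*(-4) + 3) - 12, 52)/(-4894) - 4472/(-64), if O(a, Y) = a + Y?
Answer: 1367637/19576 ≈ 69.863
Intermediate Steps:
O(a, Y) = Y + a
O((-4*(-4) + 3) - 12, 52)/(-4894) - 4472/(-64) = (52 + ((-4*(-4) + 3) - 12))/(-4894) - 4472/(-64) = (52 + ((16 + 3) - 12))*(-1/4894) - 4472*(-1/64) = (52 + (19 - 12))*(-1/4894) + 559/8 = (52 + 7)*(-1/4894) + 559/8 = 59*(-1/4894) + 559/8 = -59/4894 + 559/8 = 1367637/19576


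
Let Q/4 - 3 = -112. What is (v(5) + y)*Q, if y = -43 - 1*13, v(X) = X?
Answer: 22236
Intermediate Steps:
Q = -436 (Q = 12 + 4*(-112) = 12 - 448 = -436)
y = -56 (y = -43 - 13 = -56)
(v(5) + y)*Q = (5 - 56)*(-436) = -51*(-436) = 22236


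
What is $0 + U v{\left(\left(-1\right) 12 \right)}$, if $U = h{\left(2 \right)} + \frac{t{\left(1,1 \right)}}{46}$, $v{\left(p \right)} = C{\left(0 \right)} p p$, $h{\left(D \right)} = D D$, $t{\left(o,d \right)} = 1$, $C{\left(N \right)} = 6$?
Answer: $\frac{79920}{23} \approx 3474.8$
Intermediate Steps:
$h{\left(D \right)} = D^{2}$
$v{\left(p \right)} = 6 p^{2}$ ($v{\left(p \right)} = 6 p p = 6 p^{2}$)
$U = \frac{185}{46}$ ($U = 2^{2} + 1 \cdot \frac{1}{46} = 4 + 1 \cdot \frac{1}{46} = 4 + \frac{1}{46} = \frac{185}{46} \approx 4.0217$)
$0 + U v{\left(\left(-1\right) 12 \right)} = 0 + \frac{185 \cdot 6 \left(\left(-1\right) 12\right)^{2}}{46} = 0 + \frac{185 \cdot 6 \left(-12\right)^{2}}{46} = 0 + \frac{185 \cdot 6 \cdot 144}{46} = 0 + \frac{185}{46} \cdot 864 = 0 + \frac{79920}{23} = \frac{79920}{23}$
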